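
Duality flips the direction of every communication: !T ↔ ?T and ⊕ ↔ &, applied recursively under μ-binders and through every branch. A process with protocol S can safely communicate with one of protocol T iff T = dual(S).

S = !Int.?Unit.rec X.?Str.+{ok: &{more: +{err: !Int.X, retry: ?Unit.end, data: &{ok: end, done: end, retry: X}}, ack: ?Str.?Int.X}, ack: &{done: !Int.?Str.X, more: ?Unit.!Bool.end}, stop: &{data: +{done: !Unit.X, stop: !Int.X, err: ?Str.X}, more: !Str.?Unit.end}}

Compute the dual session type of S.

?Int.!Unit.rec X.!Str.&{ok: +{more: &{err: ?Int.X, retry: !Unit.end, data: +{ok: end, done: end, retry: X}}, ack: !Str.!Int.X}, ack: +{done: ?Int.!Str.X, more: !Unit.?Bool.end}, stop: +{data: &{done: ?Unit.X, stop: ?Int.X, err: !Str.X}, more: ?Str.!Unit.end}}

!Int → ?Int
  ?Unit → !Unit
    rec X → rec X  (μ self-dual)
      ?Str → !Str
        +{ok,ack,stop} → &{ok,ack,stop}  (⊕→&)
          case ok:
            &{more,ack} → +{more,ack}  (offer→select)
              case more:
                +{err,retry,data} → &{err,retry,data}  (⊕→&)
                  case err:
                    !Int → ?Int
                      X self-dual
                  case retry:
                    ?Unit → !Unit
                      end self-dual
                  case data:
                    &{ok,done,retry} → +{ok,done,retry}  (offer→select)
                      case ok:
                        end self-dual
                      case done:
                        end self-dual
                      case retry:
                        X self-dual
              case ack:
                ?Str → !Str
                  ?Int → !Int
                    X self-dual
          case ack:
            &{done,more} → +{done,more}  (offer→select)
              case done:
                !Int → ?Int
                  ?Str → !Str
                    X self-dual
              case more:
                ?Unit → !Unit
                  !Bool → ?Bool
                    end self-dual
          case stop:
            &{data,more} → +{data,more}  (offer→select)
              case data:
                +{done,stop,err} → &{done,stop,err}  (⊕→&)
                  case done:
                    !Unit → ?Unit
                      X self-dual
                  case stop:
                    !Int → ?Int
                      X self-dual
                  case err:
                    ?Str → !Str
                      X self-dual
              case more:
                !Str → ?Str
                  ?Unit → !Unit
                    end self-dual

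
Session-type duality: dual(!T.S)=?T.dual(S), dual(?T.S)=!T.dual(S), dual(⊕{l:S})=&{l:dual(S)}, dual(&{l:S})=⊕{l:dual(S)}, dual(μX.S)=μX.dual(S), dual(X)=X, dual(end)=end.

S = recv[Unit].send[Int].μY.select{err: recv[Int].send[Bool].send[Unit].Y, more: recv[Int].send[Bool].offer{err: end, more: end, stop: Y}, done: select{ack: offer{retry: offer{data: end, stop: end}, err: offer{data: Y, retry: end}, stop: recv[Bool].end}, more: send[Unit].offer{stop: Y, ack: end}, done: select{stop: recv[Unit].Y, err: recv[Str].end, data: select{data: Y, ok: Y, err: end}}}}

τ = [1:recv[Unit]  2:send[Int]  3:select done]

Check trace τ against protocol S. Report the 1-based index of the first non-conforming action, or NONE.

NONE

@1 recv[Unit]  match  residual = send[Int].μY.…
@2 send[Int]  match  residual = μY.…
@3 select done  match  residual = select{ack: offer{retry: offer{data: end, stop: end}, err: offer{data: μY.…, retry: end}, stop: recv[Bool].end}, more: send[Unit].offer{stop: μY.…, ack: end}, done: select{stop: recv[Unit].μY.…, err: recv[Str].end, data: select{data: μY.…, ok: μY.…, err: end}}}
τ conforms to S (length 3)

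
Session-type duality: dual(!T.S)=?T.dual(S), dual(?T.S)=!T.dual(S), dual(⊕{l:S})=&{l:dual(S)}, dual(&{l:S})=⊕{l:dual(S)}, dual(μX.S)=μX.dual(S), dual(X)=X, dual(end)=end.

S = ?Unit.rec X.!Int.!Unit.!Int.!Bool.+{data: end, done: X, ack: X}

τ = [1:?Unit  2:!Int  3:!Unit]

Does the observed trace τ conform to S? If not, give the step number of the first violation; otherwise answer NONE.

NONE

[1] ?Unit  ✓  cont: rec X.…
[2] !Int  ✓  cont: !Unit.!Int.!Bool.+{data: end, done: rec X.…, ack: rec X.…}
[3] !Unit  ✓  cont: !Int.!Bool.+{data: end, done: rec X.…, ack: rec X.…}
trace exhausted — no violation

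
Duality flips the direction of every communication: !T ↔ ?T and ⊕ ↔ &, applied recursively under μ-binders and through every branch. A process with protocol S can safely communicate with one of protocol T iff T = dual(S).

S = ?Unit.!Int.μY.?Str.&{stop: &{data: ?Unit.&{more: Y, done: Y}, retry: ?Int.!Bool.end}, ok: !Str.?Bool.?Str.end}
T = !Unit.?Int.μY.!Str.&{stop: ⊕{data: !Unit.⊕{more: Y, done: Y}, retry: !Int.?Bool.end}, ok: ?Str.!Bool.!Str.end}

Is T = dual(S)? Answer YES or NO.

NO

?Unit | !Unit  match
  !Int | ?Int  match
    μY | μY  match (μ self-dual)
      ?Str | !Str  match
        &{stop,ok} | &{stop,ok}  ✗ choice polarity not flipped — not dual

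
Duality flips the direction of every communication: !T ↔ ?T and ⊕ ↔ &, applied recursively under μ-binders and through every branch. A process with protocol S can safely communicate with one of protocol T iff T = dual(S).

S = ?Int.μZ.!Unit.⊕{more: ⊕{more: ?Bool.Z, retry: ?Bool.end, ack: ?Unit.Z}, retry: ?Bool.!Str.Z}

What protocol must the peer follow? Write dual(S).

!Int.μZ.?Unit.&{more: &{more: !Bool.Z, retry: !Bool.end, ack: !Unit.Z}, retry: !Bool.?Str.Z}

?Int ↦ !Int
  μZ ↦ μZ  (rec unchanged)
    !Unit ↦ ?Unit
      ⊕{more,retry} ↦ &{more,retry}  (internal→external)
        [more]
          ⊕{more,retry,ack} ↦ &{more,retry,ack}  (internal→external)
            [more]
              ?Bool ↦ !Bool
                Z ↦ Z
            [retry]
              ?Bool ↦ !Bool
                end ↦ end
            [ack]
              ?Unit ↦ !Unit
                Z ↦ Z
        [retry]
          ?Bool ↦ !Bool
            !Str ↦ ?Str
              Z ↦ Z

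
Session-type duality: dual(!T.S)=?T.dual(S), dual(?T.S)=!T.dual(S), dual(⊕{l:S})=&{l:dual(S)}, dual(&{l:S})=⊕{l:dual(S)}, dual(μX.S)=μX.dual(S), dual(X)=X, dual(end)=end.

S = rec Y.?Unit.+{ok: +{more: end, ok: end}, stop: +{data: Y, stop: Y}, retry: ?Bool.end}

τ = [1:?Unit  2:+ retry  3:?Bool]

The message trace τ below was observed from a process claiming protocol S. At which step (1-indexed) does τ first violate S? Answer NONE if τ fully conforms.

NONE

[1] ?Unit  match  state: +{ok: +{more: end, ok: end}, stop: +{data: rec Y.…, stop: rec Y.…}, retry: ?Bool.end}
[2] + retry  match  state: ?Bool.end
[3] ?Bool  match  state: end
τ conforms to S (length 3)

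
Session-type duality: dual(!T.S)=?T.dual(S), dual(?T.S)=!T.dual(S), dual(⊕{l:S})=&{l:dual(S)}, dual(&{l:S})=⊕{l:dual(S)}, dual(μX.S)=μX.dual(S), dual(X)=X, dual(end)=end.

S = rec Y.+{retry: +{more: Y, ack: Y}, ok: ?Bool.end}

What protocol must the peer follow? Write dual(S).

rec Y → rec Y  (μ self-dual)
  +{retry,ok} → &{retry,ok}  (internal→external)
    • retry:
      +{more,ack} → &{more,ack}  (internal→external)
        • more:
          Y self-dual
        • ack:
          Y self-dual
    • ok:
      ?Bool → !Bool
        end self-dual

rec Y.&{retry: &{more: Y, ack: Y}, ok: !Bool.end}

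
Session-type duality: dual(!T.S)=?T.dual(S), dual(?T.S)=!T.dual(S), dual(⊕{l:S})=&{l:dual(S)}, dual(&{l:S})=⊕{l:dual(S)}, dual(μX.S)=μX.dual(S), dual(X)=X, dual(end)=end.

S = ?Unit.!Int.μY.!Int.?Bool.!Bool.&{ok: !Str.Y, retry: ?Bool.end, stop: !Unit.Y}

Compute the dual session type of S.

!Unit.?Int.μY.?Int.!Bool.?Bool.⊕{ok: ?Str.Y, retry: !Bool.end, stop: ?Unit.Y}

?Unit ↦ !Unit
  !Int ↦ ?Int
    μY ↦ μY  (μ self-dual)
      !Int ↦ ?Int
        ?Bool ↦ !Bool
          !Bool ↦ ?Bool
            &{ok,retry,stop} ↦ ⊕{ok,retry,stop}  (external→internal)
              case ok:
                !Str ↦ ?Str
                  dual(Y) = Y
              case retry:
                ?Bool ↦ !Bool
                  dual(end) = end
              case stop:
                !Unit ↦ ?Unit
                  dual(Y) = Y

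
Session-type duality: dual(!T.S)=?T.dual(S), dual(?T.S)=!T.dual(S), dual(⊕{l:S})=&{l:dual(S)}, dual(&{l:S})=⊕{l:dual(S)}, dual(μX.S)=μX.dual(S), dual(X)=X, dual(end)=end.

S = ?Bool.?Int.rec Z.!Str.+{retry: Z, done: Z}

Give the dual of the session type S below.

!Bool.!Int.rec Z.?Str.&{retry: Z, done: Z}

?Bool → !Bool
  ?Int → !Int
    rec Z → rec Z  (binder kept)
      !Str → ?Str
        +{retry,done} → &{retry,done}  (⊕→&)
          • retry:
            Z ↦ Z
          • done:
            Z ↦ Z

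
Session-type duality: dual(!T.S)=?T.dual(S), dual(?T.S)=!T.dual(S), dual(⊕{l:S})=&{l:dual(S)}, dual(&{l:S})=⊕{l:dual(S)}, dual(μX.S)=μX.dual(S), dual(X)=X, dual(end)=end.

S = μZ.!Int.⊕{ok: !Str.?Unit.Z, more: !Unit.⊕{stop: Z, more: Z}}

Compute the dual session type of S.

μZ = μZ  (μ self-dual)
  !Int = ?Int
    ⊕{ok,more} = &{ok,more}  (⊕→&)
      case ok:
        !Str = ?Str
          ?Unit = !Unit
            dual(Z) = Z
      case more:
        !Unit = ?Unit
          ⊕{stop,more} = &{stop,more}  (⊕→&)
            case stop:
              dual(Z) = Z
            case more:
              dual(Z) = Z

μZ.?Int.&{ok: ?Str.!Unit.Z, more: ?Unit.&{stop: Z, more: Z}}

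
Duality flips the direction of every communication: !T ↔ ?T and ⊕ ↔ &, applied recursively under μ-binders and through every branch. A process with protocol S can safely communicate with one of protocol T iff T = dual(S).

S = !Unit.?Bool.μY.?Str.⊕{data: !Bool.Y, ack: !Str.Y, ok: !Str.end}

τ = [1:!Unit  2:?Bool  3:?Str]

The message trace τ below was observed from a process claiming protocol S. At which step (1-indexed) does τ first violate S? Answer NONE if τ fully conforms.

step 1: !Unit  ok  cont: ?Bool.μY.…
step 2: ?Bool  ok  cont: μY.…
step 3: ?Str  ok  cont: ⊕{data: !Bool.μY.…, ack: !Str.μY.…, ok: !Str.end}
trace exhausted — no violation

NONE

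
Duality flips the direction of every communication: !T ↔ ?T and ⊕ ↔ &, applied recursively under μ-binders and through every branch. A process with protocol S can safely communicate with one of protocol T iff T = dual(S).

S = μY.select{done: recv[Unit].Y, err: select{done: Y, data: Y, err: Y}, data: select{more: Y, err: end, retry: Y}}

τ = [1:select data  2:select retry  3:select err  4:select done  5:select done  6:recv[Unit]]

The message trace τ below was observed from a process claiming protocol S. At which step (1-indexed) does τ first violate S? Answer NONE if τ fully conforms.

step 1: select data  match  state: select{more: μY.…, err: end, retry: μY.…}
step 2: select retry  match  state: μY.…
step 3: select err  match  state: select{done: μY.…, data: μY.…, err: μY.…}
step 4: select done  match  state: μY.…
step 5: select done  match  state: recv[Unit].μY.…
step 6: recv[Unit]  match  state: μY.…
τ conforms to S (length 6)

NONE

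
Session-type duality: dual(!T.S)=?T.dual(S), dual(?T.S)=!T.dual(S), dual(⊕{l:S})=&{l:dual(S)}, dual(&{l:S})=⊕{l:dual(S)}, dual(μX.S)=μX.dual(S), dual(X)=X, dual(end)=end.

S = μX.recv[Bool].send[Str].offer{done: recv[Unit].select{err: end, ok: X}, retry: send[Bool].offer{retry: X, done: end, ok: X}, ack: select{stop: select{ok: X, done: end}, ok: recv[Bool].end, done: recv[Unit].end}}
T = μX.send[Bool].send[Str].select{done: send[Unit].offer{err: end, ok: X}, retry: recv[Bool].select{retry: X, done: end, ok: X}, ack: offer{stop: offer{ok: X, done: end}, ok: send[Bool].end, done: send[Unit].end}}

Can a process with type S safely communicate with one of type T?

μX vs μX  ok (rec unchanged)
  recv[Bool] vs send[Bool]  ok
    send[Str] vs send[Str]  ✗ same direction on both sides — not dual

NO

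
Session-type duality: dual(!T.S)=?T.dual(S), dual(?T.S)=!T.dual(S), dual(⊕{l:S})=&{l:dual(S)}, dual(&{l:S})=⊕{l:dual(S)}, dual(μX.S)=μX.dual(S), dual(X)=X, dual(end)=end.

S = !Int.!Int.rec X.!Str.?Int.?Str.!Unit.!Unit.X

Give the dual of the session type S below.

?Int.?Int.rec X.?Str.!Int.!Str.?Unit.?Unit.X

!Int = ?Int
  !Int = ?Int
    rec X = rec X  (binder kept)
      !Str = ?Str
        ?Int = !Int
          ?Str = !Str
            !Unit = ?Unit
              !Unit = ?Unit
                X ↦ X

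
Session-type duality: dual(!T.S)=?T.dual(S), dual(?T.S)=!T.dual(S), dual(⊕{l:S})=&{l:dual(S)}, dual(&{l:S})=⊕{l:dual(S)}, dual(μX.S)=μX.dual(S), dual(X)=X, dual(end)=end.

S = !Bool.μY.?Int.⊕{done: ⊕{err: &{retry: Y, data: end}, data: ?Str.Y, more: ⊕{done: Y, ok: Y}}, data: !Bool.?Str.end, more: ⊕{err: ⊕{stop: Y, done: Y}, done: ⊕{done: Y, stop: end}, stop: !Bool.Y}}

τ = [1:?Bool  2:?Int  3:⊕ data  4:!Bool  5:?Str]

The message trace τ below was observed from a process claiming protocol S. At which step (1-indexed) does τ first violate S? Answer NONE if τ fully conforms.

step 1: got ?Bool, protocol expects !Bool  ✗

1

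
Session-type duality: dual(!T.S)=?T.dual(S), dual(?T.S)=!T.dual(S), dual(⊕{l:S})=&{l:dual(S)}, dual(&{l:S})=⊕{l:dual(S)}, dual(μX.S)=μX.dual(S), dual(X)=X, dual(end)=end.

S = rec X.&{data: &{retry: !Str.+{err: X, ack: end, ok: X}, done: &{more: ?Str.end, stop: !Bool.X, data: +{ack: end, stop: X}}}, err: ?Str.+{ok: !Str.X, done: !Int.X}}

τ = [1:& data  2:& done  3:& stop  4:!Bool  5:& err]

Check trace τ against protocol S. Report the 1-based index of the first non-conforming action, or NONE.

NONE

step 1: & data  ✓  state: &{retry: !Str.+{err: rec X.…, ack: end, ok: rec X.…}, done: &{more: ?Str.end, stop: !Bool.rec X.…, data: +{ack: end, stop: rec X.…}}}
step 2: & done  ✓  state: &{more: ?Str.end, stop: !Bool.rec X.…, data: +{ack: end, stop: rec X.…}}
step 3: & stop  ✓  state: !Bool.rec X.…
step 4: !Bool  ✓  state: rec X.…
step 5: & err  ✓  state: ?Str.+{ok: !Str.rec X.…, done: !Int.rec X.…}
τ conforms to S (length 5)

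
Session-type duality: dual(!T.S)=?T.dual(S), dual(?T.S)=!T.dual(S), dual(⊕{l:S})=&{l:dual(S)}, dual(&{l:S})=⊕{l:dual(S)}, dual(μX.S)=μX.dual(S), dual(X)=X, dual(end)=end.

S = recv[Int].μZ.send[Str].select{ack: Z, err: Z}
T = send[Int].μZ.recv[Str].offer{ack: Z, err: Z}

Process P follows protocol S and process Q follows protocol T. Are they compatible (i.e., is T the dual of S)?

YES

recv[Int] | send[Int]  ok
  μZ | μZ  ok (rec unchanged)
    send[Str] | recv[Str]  ok
      select{ack,err} | offer{ack,err}  ok label sets agree
        • ack:
          Z | Z  ok
        • err:
          Z | Z  ok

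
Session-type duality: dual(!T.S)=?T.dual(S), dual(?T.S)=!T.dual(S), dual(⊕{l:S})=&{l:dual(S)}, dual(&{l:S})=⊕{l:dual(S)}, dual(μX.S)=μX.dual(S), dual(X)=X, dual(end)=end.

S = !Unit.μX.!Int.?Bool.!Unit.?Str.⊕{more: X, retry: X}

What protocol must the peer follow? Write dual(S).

!Unit = ?Unit
  μX = μX  (μ self-dual)
    !Int = ?Int
      ?Bool = !Bool
        !Unit = ?Unit
          ?Str = !Str
            ⊕{more,retry} = &{more,retry}  (⊕→&)
              [more]
                X ↦ X
              [retry]
                X ↦ X

?Unit.μX.?Int.!Bool.?Unit.!Str.&{more: X, retry: X}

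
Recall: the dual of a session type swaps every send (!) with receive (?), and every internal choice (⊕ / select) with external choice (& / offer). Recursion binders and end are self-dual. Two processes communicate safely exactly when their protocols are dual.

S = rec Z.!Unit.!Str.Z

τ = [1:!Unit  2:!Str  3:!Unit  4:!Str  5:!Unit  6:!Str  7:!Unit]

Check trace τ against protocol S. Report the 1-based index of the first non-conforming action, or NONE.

@1 !Unit  match  residual = !Str.rec Z.…
@2 !Str  match  residual = rec Z.…
@3 !Unit  match  residual = !Str.rec Z.…
@4 !Str  match  residual = rec Z.…
@5 !Unit  match  residual = !Str.rec Z.…
@6 !Str  match  residual = rec Z.…
@7 !Unit  match  residual = !Str.rec Z.…
τ conforms to S (length 7)

NONE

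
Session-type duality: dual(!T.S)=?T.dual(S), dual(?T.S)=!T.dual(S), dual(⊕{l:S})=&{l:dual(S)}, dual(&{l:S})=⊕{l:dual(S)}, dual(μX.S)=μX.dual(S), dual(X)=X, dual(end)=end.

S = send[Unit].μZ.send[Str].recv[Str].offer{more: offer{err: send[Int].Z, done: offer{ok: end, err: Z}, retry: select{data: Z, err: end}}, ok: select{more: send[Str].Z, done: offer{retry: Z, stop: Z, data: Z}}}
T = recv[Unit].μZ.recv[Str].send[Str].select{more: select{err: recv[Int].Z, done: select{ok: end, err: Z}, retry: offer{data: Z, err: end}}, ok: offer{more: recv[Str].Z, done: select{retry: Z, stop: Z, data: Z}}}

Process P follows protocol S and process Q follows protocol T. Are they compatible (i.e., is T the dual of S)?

send[Unit] vs recv[Unit]  ok
  μZ vs μZ  ok (rec unchanged)
    send[Str] vs recv[Str]  ok
      recv[Str] vs send[Str]  ok
        offer{more,ok} vs select{more,ok}  ok label sets agree
          [more]
            offer{err,done,retry} vs select{err,done,retry}  ok label sets agree
              [err]
                send[Int] vs recv[Int]  ok
                  Z vs Z  ok
              [done]
                offer{ok,err} vs select{ok,err}  ok label sets agree
                  [ok]
                    end vs end  ok
                  [err]
                    Z vs Z  ok
              [retry]
                select{data,err} vs offer{data,err}  ok label sets agree
                  [data]
                    Z vs Z  ok
                  [err]
                    end vs end  ok
          [ok]
            select{more,done} vs offer{more,done}  ok label sets agree
              [more]
                send[Str] vs recv[Str]  ok
                  Z vs Z  ok
              [done]
                offer{retry,stop,data} vs select{retry,stop,data}  ok label sets agree
                  [retry]
                    Z vs Z  ok
                  [stop]
                    Z vs Z  ok
                  [data]
                    Z vs Z  ok

YES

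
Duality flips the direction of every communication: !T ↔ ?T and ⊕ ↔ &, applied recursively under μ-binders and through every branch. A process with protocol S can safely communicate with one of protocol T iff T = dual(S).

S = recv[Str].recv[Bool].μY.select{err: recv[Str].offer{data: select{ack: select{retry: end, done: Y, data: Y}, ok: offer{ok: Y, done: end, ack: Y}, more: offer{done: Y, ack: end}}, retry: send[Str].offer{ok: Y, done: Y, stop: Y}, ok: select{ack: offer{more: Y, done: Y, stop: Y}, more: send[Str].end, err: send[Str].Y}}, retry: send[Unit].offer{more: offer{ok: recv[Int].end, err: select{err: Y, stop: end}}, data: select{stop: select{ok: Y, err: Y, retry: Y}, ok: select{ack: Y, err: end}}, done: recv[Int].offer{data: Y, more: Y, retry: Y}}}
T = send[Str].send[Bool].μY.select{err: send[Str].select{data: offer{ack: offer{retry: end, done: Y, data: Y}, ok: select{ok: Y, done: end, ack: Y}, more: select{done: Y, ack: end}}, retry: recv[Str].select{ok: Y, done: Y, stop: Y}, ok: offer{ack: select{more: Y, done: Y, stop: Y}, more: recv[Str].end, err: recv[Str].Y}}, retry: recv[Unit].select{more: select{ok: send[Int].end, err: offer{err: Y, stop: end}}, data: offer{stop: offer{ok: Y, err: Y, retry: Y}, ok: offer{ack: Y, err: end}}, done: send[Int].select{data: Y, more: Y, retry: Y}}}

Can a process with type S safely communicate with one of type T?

NO

recv[Str] | send[Str]  match
  recv[Bool] | send[Bool]  match
    μY | μY  match (binder kept)
      select{err,retry} | select{err,retry}  ✗ choice polarity not flipped — not dual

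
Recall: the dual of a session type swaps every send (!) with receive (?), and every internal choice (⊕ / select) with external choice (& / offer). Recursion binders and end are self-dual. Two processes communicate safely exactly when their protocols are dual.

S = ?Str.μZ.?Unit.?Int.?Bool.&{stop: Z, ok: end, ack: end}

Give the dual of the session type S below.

!Str.μZ.!Unit.!Int.!Bool.⊕{stop: Z, ok: end, ack: end}

?Str → !Str
  μZ → μZ  (rec unchanged)
    ?Unit → !Unit
      ?Int → !Int
        ?Bool → !Bool
          &{stop,ok,ack} → ⊕{stop,ok,ack}  (&→⊕)
            [stop]
              dual(Z) = Z
            [ok]
              dual(end) = end
            [ack]
              dual(end) = end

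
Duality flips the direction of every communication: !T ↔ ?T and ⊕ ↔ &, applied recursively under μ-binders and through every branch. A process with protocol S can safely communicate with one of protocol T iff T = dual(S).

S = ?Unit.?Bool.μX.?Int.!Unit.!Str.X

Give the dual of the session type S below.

!Unit.!Bool.μX.!Int.?Unit.?Str.X

?Unit ↦ !Unit
  ?Bool ↦ !Bool
    μX ↦ μX  (binder kept)
      ?Int ↦ !Int
        !Unit ↦ ?Unit
          !Str ↦ ?Str
            X ↦ X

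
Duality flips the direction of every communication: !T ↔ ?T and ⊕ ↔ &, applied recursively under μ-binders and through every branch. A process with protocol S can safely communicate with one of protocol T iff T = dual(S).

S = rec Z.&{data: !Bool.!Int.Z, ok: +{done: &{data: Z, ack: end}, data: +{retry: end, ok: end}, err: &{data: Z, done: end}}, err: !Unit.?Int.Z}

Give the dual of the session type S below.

rec Z.+{data: ?Bool.?Int.Z, ok: &{done: +{data: Z, ack: end}, data: &{retry: end, ok: end}, err: +{data: Z, done: end}}, err: ?Unit.!Int.Z}

rec Z = rec Z  (μ self-dual)
  &{data,ok,err} = +{data,ok,err}  (external→internal)
    case data:
      !Bool = ?Bool
        !Int = ?Int
          Z self-dual
    case ok:
      +{done,data,err} = &{done,data,err}  (select→offer)
        case done:
          &{data,ack} = +{data,ack}  (external→internal)
            case data:
              Z self-dual
            case ack:
              end self-dual
        case data:
          +{retry,ok} = &{retry,ok}  (select→offer)
            case retry:
              end self-dual
            case ok:
              end self-dual
        case err:
          &{data,done} = +{data,done}  (external→internal)
            case data:
              Z self-dual
            case done:
              end self-dual
    case err:
      !Unit = ?Unit
        ?Int = !Int
          Z self-dual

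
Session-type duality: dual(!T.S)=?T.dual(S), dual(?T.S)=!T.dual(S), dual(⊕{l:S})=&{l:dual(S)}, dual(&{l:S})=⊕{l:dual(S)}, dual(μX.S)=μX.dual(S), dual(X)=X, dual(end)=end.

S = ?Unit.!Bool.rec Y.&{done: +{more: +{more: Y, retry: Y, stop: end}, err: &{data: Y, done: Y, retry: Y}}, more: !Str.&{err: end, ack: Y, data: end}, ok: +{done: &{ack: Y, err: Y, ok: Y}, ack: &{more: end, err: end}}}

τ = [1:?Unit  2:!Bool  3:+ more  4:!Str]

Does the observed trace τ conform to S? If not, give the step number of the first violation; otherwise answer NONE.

3

step 1: ?Unit  ok  now at !Bool.rec Y.…
step 2: !Bool  ok  now at rec Y.…
step 3: got + more, protocol expects & done or & more or & ok  ✗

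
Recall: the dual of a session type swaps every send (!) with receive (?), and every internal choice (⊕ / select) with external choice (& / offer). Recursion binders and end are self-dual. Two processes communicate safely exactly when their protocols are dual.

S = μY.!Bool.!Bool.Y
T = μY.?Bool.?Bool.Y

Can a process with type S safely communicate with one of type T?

YES

μY ‖ μY  ok (rec unchanged)
  !Bool ‖ ?Bool  ok
    !Bool ‖ ?Bool  ok
      Y ‖ Y  ok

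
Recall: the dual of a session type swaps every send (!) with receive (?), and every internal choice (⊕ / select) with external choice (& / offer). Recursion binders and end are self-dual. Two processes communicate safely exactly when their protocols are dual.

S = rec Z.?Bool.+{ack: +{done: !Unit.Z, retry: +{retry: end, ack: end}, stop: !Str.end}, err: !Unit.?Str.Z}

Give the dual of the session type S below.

rec Z → rec Z  (rec unchanged)
  ?Bool → !Bool
    +{ack,err} → &{ack,err}  (⊕→&)
      • ack:
        +{done,retry,stop} → &{done,retry,stop}  (⊕→&)
          • done:
            !Unit → ?Unit
              Z ↦ Z
          • retry:
            +{retry,ack} → &{retry,ack}  (⊕→&)
              • retry:
                end ↦ end
              • ack:
                end ↦ end
          • stop:
            !Str → ?Str
              end ↦ end
      • err:
        !Unit → ?Unit
          ?Str → !Str
            Z ↦ Z

rec Z.!Bool.&{ack: &{done: ?Unit.Z, retry: &{retry: end, ack: end}, stop: ?Str.end}, err: ?Unit.!Str.Z}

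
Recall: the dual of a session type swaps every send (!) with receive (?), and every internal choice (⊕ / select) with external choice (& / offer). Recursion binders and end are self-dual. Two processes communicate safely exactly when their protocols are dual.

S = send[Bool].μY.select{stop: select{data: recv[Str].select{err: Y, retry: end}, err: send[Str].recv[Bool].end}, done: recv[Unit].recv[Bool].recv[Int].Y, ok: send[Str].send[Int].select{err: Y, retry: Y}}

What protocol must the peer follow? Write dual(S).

send[Bool] = recv[Bool]
  μY = μY  (rec unchanged)
    select{stop,done,ok} = offer{stop,done,ok}  (internal→external)
      case stop:
        select{data,err} = offer{data,err}  (internal→external)
          case data:
            recv[Str] = send[Str]
              select{err,retry} = offer{err,retry}  (internal→external)
                case err:
                  Y self-dual
                case retry:
                  end self-dual
          case err:
            send[Str] = recv[Str]
              recv[Bool] = send[Bool]
                end self-dual
      case done:
        recv[Unit] = send[Unit]
          recv[Bool] = send[Bool]
            recv[Int] = send[Int]
              Y self-dual
      case ok:
        send[Str] = recv[Str]
          send[Int] = recv[Int]
            select{err,retry} = offer{err,retry}  (internal→external)
              case err:
                Y self-dual
              case retry:
                Y self-dual

recv[Bool].μY.offer{stop: offer{data: send[Str].offer{err: Y, retry: end}, err: recv[Str].send[Bool].end}, done: send[Unit].send[Bool].send[Int].Y, ok: recv[Str].recv[Int].offer{err: Y, retry: Y}}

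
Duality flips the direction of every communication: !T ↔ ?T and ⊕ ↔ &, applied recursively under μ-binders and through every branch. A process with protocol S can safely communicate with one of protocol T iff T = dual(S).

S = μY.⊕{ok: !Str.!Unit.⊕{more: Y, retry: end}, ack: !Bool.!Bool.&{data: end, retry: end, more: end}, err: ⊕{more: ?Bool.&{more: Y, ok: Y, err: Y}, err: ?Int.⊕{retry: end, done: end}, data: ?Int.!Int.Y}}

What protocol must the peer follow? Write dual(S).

μY → μY  (binder kept)
  ⊕{ok,ack,err} → &{ok,ack,err}  (select→offer)
    • ok:
      !Str → ?Str
        !Unit → ?Unit
          ⊕{more,retry} → &{more,retry}  (select→offer)
            • more:
              Y ↦ Y
            • retry:
              end ↦ end
    • ack:
      !Bool → ?Bool
        !Bool → ?Bool
          &{data,retry,more} → ⊕{data,retry,more}  (external→internal)
            • data:
              end ↦ end
            • retry:
              end ↦ end
            • more:
              end ↦ end
    • err:
      ⊕{more,err,data} → &{more,err,data}  (select→offer)
        • more:
          ?Bool → !Bool
            &{more,ok,err} → ⊕{more,ok,err}  (external→internal)
              • more:
                Y ↦ Y
              • ok:
                Y ↦ Y
              • err:
                Y ↦ Y
        • err:
          ?Int → !Int
            ⊕{retry,done} → &{retry,done}  (select→offer)
              • retry:
                end ↦ end
              • done:
                end ↦ end
        • data:
          ?Int → !Int
            !Int → ?Int
              Y ↦ Y

μY.&{ok: ?Str.?Unit.&{more: Y, retry: end}, ack: ?Bool.?Bool.⊕{data: end, retry: end, more: end}, err: &{more: !Bool.⊕{more: Y, ok: Y, err: Y}, err: !Int.&{retry: end, done: end}, data: !Int.?Int.Y}}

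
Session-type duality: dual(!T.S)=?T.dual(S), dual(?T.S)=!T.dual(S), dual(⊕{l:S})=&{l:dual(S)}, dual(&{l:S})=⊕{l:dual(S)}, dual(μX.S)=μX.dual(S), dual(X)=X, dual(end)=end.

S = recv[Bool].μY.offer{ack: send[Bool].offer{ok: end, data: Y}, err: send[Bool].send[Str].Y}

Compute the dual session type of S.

recv[Bool] → send[Bool]
  μY → μY  (μ self-dual)
    offer{ack,err} → select{ack,err}  (offer→select)
      • ack:
        send[Bool] → recv[Bool]
          offer{ok,data} → select{ok,data}  (offer→select)
            • ok:
              end self-dual
            • data:
              Y self-dual
      • err:
        send[Bool] → recv[Bool]
          send[Str] → recv[Str]
            Y self-dual

send[Bool].μY.select{ack: recv[Bool].select{ok: end, data: Y}, err: recv[Bool].recv[Str].Y}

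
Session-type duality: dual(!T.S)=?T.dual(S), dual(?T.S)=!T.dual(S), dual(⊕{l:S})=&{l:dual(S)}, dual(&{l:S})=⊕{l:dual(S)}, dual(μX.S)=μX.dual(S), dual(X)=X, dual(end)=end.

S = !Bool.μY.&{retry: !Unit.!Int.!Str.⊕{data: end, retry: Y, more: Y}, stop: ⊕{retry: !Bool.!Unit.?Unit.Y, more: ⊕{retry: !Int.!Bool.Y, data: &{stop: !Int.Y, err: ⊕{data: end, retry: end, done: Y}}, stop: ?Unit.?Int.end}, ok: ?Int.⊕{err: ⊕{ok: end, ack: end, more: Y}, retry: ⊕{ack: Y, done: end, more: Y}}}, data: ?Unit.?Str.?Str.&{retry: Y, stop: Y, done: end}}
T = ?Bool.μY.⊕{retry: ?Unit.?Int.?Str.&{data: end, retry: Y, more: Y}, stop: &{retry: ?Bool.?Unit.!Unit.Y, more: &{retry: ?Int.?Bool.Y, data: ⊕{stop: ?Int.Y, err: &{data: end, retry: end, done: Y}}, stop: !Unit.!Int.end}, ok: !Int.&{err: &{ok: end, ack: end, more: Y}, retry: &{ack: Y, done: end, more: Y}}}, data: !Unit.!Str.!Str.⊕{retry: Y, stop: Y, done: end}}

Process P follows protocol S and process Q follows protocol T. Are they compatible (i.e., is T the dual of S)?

!Bool vs ?Bool  ✓
  μY vs μY  ✓ (rec unchanged)
    &{retry,stop,data} vs ⊕{retry,stop,data}  ✓ same labels
      case retry:
        !Unit vs ?Unit  ✓
          !Int vs ?Int  ✓
            !Str vs ?Str  ✓
              ⊕{data,retry,more} vs &{data,retry,more}  ✓ same labels
                case data:
                  end vs end  ✓
                case retry:
                  Y vs Y  ✓
                case more:
                  Y vs Y  ✓
      case stop:
        ⊕{retry,more,ok} vs &{retry,more,ok}  ✓ same labels
          case retry:
            !Bool vs ?Bool  ✓
              !Unit vs ?Unit  ✓
                ?Unit vs !Unit  ✓
                  Y vs Y  ✓
          case more:
            ⊕{retry,data,stop} vs &{retry,data,stop}  ✓ same labels
              case retry:
                !Int vs ?Int  ✓
                  !Bool vs ?Bool  ✓
                    Y vs Y  ✓
              case data:
                &{stop,err} vs ⊕{stop,err}  ✓ same labels
                  case stop:
                    !Int vs ?Int  ✓
                      Y vs Y  ✓
                  case err:
                    ⊕{data,retry,done} vs &{data,retry,done}  ✓ same labels
                      case data:
                        end vs end  ✓
                      case retry:
                        end vs end  ✓
                      case done:
                        Y vs Y  ✓
              case stop:
                ?Unit vs !Unit  ✓
                  ?Int vs !Int  ✓
                    end vs end  ✓
          case ok:
            ?Int vs !Int  ✓
              ⊕{err,retry} vs &{err,retry}  ✓ same labels
                case err:
                  ⊕{ok,ack,more} vs &{ok,ack,more}  ✓ same labels
                    case ok:
                      end vs end  ✓
                    case ack:
                      end vs end  ✓
                    case more:
                      Y vs Y  ✓
                case retry:
                  ⊕{ack,done,more} vs &{ack,done,more}  ✓ same labels
                    case ack:
                      Y vs Y  ✓
                    case done:
                      end vs end  ✓
                    case more:
                      Y vs Y  ✓
      case data:
        ?Unit vs !Unit  ✓
          ?Str vs !Str  ✓
            ?Str vs !Str  ✓
              &{retry,stop,done} vs ⊕{retry,stop,done}  ✓ same labels
                case retry:
                  Y vs Y  ✓
                case stop:
                  Y vs Y  ✓
                case done:
                  end vs end  ✓

YES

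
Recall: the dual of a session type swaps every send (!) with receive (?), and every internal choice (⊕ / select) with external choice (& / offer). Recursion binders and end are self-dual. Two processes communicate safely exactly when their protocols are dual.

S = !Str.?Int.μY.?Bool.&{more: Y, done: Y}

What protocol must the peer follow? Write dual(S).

!Str = ?Str
  ?Int = !Int
    μY = μY  (binder kept)
      ?Bool = !Bool
        &{more,done} = ⊕{more,done}  (offer→select)
          [more]
            Y ↦ Y
          [done]
            Y ↦ Y

?Str.!Int.μY.!Bool.⊕{more: Y, done: Y}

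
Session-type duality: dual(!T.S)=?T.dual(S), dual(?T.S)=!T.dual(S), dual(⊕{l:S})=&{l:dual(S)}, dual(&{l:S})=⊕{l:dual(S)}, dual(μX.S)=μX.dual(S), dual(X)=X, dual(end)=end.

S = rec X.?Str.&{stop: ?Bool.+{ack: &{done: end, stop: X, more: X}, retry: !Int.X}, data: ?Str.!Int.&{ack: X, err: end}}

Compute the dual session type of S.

rec X ↦ rec X  (rec unchanged)
  ?Str ↦ !Str
    &{stop,data} ↦ +{stop,data}  (offer→select)
      • stop:
        ?Bool ↦ !Bool
          +{ack,retry} ↦ &{ack,retry}  (select→offer)
            • ack:
              &{done,stop,more} ↦ +{done,stop,more}  (offer→select)
                • done:
                  dual(end) = end
                • stop:
                  dual(X) = X
                • more:
                  dual(X) = X
            • retry:
              !Int ↦ ?Int
                dual(X) = X
      • data:
        ?Str ↦ !Str
          !Int ↦ ?Int
            &{ack,err} ↦ +{ack,err}  (offer→select)
              • ack:
                dual(X) = X
              • err:
                dual(end) = end

rec X.!Str.+{stop: !Bool.&{ack: +{done: end, stop: X, more: X}, retry: ?Int.X}, data: !Str.?Int.+{ack: X, err: end}}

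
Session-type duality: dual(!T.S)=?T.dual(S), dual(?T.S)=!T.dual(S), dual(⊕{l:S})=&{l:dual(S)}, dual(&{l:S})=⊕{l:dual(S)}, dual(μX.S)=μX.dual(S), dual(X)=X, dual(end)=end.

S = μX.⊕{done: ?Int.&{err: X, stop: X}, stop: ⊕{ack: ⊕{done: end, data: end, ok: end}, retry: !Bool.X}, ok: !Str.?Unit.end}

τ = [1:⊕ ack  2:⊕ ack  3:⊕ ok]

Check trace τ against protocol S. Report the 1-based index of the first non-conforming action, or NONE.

1

step 1: got ⊕ ack, protocol expects ⊕ done or ⊕ stop or ⊕ ok  ✗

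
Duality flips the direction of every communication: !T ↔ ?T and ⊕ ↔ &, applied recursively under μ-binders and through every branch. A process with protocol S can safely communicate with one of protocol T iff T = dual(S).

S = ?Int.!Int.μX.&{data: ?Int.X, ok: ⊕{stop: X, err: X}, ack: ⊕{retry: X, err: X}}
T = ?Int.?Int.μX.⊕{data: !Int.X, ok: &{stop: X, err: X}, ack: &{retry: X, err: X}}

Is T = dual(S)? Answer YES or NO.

?Int vs ?Int  ✗ same direction on both sides — not dual

NO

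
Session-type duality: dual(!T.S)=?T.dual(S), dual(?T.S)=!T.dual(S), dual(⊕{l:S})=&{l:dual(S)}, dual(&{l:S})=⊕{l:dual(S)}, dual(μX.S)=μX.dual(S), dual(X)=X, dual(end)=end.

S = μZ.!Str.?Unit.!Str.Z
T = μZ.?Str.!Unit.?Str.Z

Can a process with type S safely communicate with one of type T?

μZ ‖ μZ  ✓ (rec unchanged)
  !Str ‖ ?Str  ✓
    ?Unit ‖ !Unit  ✓
      !Str ‖ ?Str  ✓
        Z ‖ Z  ✓

YES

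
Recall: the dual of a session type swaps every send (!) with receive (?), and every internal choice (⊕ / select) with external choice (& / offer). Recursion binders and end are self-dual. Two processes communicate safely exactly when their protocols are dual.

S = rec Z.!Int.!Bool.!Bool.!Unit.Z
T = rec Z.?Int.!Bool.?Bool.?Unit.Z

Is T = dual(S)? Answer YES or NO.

rec Z | rec Z  match (binder kept)
  !Int | ?Int  match
    !Bool | !Bool  ✗ same direction on both sides — not dual

NO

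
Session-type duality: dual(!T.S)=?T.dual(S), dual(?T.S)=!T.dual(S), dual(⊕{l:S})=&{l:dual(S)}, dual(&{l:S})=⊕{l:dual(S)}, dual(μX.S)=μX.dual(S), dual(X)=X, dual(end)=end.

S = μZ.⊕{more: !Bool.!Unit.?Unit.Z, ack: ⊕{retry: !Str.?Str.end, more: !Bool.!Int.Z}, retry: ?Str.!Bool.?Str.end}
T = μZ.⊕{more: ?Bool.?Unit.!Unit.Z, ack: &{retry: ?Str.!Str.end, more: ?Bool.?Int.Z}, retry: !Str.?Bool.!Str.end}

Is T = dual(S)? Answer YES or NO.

NO

μZ vs μZ  match (rec unchanged)
  ⊕{more,ack,retry} vs ⊕{more,ack,retry}  ✗ choice polarity not flipped — not dual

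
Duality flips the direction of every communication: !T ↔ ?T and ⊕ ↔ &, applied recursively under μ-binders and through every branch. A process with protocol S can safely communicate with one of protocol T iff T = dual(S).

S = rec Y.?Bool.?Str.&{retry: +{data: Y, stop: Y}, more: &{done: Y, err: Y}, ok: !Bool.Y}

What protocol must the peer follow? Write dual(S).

rec Y.!Bool.!Str.+{retry: &{data: Y, stop: Y}, more: +{done: Y, err: Y}, ok: ?Bool.Y}

rec Y = rec Y  (binder kept)
  ?Bool = !Bool
    ?Str = !Str
      &{retry,more,ok} = +{retry,more,ok}  (offer→select)
        case retry:
          +{data,stop} = &{data,stop}  (internal→external)
            case data:
              Y ↦ Y
            case stop:
              Y ↦ Y
        case more:
          &{done,err} = +{done,err}  (offer→select)
            case done:
              Y ↦ Y
            case err:
              Y ↦ Y
        case ok:
          !Bool = ?Bool
            Y ↦ Y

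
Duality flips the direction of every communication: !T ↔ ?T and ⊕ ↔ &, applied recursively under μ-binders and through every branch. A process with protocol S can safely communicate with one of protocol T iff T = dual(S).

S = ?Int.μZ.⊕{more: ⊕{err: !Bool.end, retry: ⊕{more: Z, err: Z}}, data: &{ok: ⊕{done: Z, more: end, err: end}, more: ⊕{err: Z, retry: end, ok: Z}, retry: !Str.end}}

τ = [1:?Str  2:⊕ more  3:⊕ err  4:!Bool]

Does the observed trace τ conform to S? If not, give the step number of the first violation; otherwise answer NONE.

@1 got ?Str, protocol expects ?Int  ✗

1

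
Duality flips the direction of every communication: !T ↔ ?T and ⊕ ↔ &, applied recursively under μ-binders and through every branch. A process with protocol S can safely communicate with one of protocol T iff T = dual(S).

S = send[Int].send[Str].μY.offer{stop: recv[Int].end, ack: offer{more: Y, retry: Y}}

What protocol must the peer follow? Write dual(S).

recv[Int].recv[Str].μY.select{stop: send[Int].end, ack: select{more: Y, retry: Y}}

send[Int] ↦ recv[Int]
  send[Str] ↦ recv[Str]
    μY ↦ μY  (binder kept)
      offer{stop,ack} ↦ select{stop,ack}  (offer→select)
        • stop:
          recv[Int] ↦ send[Int]
            dual(end) = end
        • ack:
          offer{more,retry} ↦ select{more,retry}  (offer→select)
            • more:
              dual(Y) = Y
            • retry:
              dual(Y) = Y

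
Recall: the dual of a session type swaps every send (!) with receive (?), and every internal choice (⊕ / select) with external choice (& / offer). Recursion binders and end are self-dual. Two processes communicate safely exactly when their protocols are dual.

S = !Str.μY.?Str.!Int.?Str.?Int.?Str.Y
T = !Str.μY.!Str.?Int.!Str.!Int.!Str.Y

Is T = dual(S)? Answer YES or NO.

!Str | !Str  ✗ same direction on both sides — not dual

NO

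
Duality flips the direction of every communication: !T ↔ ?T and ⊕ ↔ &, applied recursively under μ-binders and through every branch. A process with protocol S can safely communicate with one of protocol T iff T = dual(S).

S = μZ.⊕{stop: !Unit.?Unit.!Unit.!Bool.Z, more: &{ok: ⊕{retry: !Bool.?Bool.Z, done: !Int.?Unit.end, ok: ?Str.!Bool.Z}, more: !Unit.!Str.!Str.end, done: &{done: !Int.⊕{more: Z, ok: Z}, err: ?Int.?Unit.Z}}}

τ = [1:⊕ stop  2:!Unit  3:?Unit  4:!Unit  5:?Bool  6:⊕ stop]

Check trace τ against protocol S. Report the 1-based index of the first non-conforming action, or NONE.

@1 ⊕ stop  ok  now at !Unit.?Unit.!Unit.!Bool.μZ.…
@2 !Unit  ok  now at ?Unit.!Unit.!Bool.μZ.…
@3 ?Unit  ok  now at !Unit.!Bool.μZ.…
@4 !Unit  ok  now at !Bool.μZ.…
@5 got ?Bool, protocol expects !Bool  ✗

5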